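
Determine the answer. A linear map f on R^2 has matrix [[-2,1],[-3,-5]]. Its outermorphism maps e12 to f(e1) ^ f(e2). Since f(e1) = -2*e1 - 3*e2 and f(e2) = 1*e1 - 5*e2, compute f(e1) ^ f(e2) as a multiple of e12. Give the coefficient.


The outermorphism of a linear map f sends e1^e2 to f(e1)^f(e2).
f(e1) = -2*e1 - 3*e2
f(e2) = 1*e1 - 5*e2
f(e1) ^ f(e2) = (-2*e1 - 3*e2) ^ (1*e1 - 5*e2)
= (-2)*(-5)*e12 + (-3)*1*e21
= (10 - (-3))*e12
= 13*e12
Coefficient = 13


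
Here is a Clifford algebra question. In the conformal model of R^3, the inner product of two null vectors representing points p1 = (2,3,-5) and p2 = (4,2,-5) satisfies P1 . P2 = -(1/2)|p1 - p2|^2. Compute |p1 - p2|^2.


p1 - p2 = (-2, 1, 0)
|p1 - p2|^2 = (-2)^2 + 1^2 + 0^2
= 4 + 1 + 0
= 5


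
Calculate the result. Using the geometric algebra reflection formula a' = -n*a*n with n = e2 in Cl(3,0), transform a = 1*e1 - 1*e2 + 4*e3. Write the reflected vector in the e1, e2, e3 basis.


Reflection formula: a' = -n*a*n, with n = e2 (unit vector, n^2 = 1).
For reflection through hyperplane perp to e2:
The component along e2 flips sign, others stay.
a = (1, -1, 4)
a' = (1, 1, 4)
a' = 1*e1 + 1*e2 + 4*e3


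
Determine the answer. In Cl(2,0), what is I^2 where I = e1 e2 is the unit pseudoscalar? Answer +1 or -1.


The pseudoscalar I = e1...e_n (product of all n generators) of Cl(p,q) satisfies I^2 = (-1)^(q + n(n-1)/2).
p = 2, q = 0, n = p + q = 2
n(n-1)/2 = 2 * 1 / 2 = 1
Exponent = q + n(n-1)/2 = 0 + 1 = 1
I^2 = (-1)^1 = -1


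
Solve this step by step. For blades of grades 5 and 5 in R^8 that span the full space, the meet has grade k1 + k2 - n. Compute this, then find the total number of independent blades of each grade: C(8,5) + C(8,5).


Meet grade = grade(A) + grade(B) - n
= 5 + 5 - 8 = 2
C(8,5) = 56
C(8,5) = 56
dim_A + dim_B = 56 + 56 = 112


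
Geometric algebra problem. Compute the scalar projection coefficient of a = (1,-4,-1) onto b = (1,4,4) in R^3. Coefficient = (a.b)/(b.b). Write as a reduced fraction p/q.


Projection coefficient = (a . b) / (b . b)
a . b = 1*1 + (-4)*4 + (-1)*4
= 1 + (-16) + (-4) = -19
b . b = 1^2 + 4^2 + 4^2
= 1 + 16 + 16 = 33
Coefficient = -19/33
In lowest terms: -19/33


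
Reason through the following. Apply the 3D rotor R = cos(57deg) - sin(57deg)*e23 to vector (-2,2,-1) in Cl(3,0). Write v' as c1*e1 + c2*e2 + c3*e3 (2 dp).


Rotor R = cos(57deg) - sin(57deg)*e23
Rotation angle theta = 2 * 57 = 114 degrees in the e23 plane (e2 -> e3).
The component perpendicular to the plane (e1) is invariant: v'_1 = v1 = -2.00
cos(114deg) = -0.4067, sin(114deg) = 0.9135
v'_2 = v2*cos(theta) - v3*sin(theta) = 2*(-0.4067) - (-1)*0.9135 = 0.10
v'_3 = v2*sin(theta) + v3*cos(theta) = 2*0.9135 + (-1)*(-0.4067) = 2.23
v' = -2.00*e1 + 0.10*e2 + 2.23*e3


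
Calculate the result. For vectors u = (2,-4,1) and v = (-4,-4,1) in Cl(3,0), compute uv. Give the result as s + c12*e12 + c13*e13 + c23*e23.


In Cl(3,0): e_i^2 = 1, e_ie_j = -e_je_i for i != j.
Scalar part = u . v = 2*(-4) + (-4)*(-4) + 1*1
= -8 + 16 + 1 = 9
e12 coeff = 2*(-4) - (-4)*(-4) = -8 - 16 = -24
e13 coeff = 2*1 - 1*(-4) = 2 - (-4) = 6
e23 coeff = (-4)*1 - 1*(-4) = -4 - (-4) = 0
uv = 9 - 24*e12 + 6*e13 + 0*e23


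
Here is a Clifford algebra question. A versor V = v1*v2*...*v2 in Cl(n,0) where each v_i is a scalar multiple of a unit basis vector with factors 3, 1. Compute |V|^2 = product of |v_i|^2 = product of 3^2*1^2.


Each vector v_i has |v_i|^2 = s_i^2
Squared scales: 3^2 = 9, 1^2 = 1
|V|^2 = 9 * 1
= 9


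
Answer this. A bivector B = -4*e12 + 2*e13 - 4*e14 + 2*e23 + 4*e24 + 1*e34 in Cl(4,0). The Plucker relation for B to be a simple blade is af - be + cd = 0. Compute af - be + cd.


Plucker relation: af - be + cd
a*f = (-4)*1 = -4
b*e = 2*4 = 8
c*d = (-4)*2 = -8
af - be + cd = -4 - 8 + (-8)
= -20


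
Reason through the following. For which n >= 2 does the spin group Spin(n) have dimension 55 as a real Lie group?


dim Spin(n) = dim so(n) = n(n-1)/2.
Solve n(n-1)/2 = 55, i.e. n^2 - n - 110 = 0.
Discriminant = 1 + 8*55 = 441
n = (1 + sqrt(441))/2 = (1 + 21)/2 = 11


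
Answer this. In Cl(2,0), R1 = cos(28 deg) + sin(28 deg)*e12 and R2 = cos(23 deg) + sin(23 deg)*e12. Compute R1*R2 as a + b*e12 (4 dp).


Same-plane rotors commute and their half-angles add:
R1*R2 = cos(a1 + a2) + sin(a1 + a2)*e12.
a1 + a2 = 28 + 23 = 51 deg
cos(51 deg) = 0.6293
sin(51 deg) = 0.7771
R1*R2 = 0.6293 + 0.7771*e12


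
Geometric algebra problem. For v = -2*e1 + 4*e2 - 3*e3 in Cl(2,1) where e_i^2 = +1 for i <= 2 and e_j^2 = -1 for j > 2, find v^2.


v^2 = sum of c_i^2 * e_i^2
Positive signature terms (e_i^2 = +1): (-2)^2 + 4^2 = 20
Negative signature terms (e_j^2 = -1): (-3)^2 = 9
v^2 = 20 - 9 = 11


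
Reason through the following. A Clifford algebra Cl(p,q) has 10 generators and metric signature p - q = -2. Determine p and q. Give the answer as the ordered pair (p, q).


We need p + q = 10 and p - q = -2.
Adding: 2p = 10 + (-2) = 8, so p = 4.
Then q = 10 - 4 = 6.
(p, q) = (4, 6)


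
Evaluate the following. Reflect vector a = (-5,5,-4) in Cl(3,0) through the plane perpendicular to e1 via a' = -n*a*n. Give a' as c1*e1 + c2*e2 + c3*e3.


Reflection formula: a' = -n*a*n, with n = e1 (unit vector, n^2 = 1).
For reflection through hyperplane perp to e1:
The component along e1 flips sign, others stay.
a = (-5, 5, -4)
a' = (5, 5, -4)
a' = 5*e1 + 5*e2 - 4*e3


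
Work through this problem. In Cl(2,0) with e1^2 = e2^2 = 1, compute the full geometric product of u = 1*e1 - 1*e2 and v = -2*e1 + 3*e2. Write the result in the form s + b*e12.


Expand: (1*e1 - 1*e2)(-2*e1 + 3*e2)
= 1*(-2)*e1e1 + 1*3*e1e2 + (-1)*(-2)*e2e1 + (-1)*3*e2e2
Using e1^2 = e2^2 = 1, e2e1 = -e1e2:
Scalar part s = 1*(-2) + (-1)*3 = -2 + (-3) = -5
Bivector part b = 1*3 - (-1)*(-2) = 3 - 2 = 1
uv = -5 + 1*e12


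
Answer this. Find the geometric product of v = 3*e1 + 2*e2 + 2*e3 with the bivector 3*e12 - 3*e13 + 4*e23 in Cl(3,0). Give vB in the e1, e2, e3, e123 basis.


vB has grade-1 (vector) and grade-3 (trivector) parts: vB = (v _| B) + (v ^ B).
Vector part <vB>_1:
  e1: -v2*b12 - v3*b13 = -(2)*(3) - (2)*(-3) = 0
  e2: v1*b12 - v3*b23 = (3)*(3) - (2)*(4) = 1
  e3: v1*b13 + v2*b23 = (3)*(-3) + (2)*(4) = -1
Trivector part <vB>_3:
  e123: v1*b23 - v2*b13 + v3*b12 = (3)*(4) - (2)*(-3) + (2)*(3) = 24
vB = 0*e1 + 1*e2 - 1*e3 + 24*e123


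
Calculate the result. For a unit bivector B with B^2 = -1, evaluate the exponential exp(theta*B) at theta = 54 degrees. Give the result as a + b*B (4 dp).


For a unit bivector B with B^2 = -1, the exponential series gives
e^(theta*B) = cos(theta) + sin(theta)*B (the GA analogue of Euler's formula).
theta = 54 degrees = 0.942478 rad
cos(54 deg) = 0.5878
sin(54 deg) = 0.8090
exp(theta*B) = 0.5878 + 0.8090*B


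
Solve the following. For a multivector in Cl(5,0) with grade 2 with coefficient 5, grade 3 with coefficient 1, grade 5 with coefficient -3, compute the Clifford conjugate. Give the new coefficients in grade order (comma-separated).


Clifford conjugate sign for grade k: (-1)^(k(k+1)/2)
Grade 2: (-1)^(2*3/2) = (-1)^3 = -1, coeff 5 -> -5
Grade 3: (-1)^(3*4/2) = (-1)^6 = 1, coeff 1 -> 1
Grade 5: (-1)^(5*6/2) = (-1)^15 = -1, coeff -3 -> 3
Conjugated coefficients: -5, 1, 3


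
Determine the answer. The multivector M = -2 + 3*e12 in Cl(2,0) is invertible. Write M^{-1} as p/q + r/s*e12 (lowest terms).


M = -2 + 3*e12, where e12^2 = -1.
Since M commutes with its reverse ~M = a - b*e12, M * ~M = a^2 - b^2*e12^2 = a^2 + b^2.
So M^{-1} = ~M / (a^2 + b^2) = (a - b*e12)/(a^2 + b^2).
a^2 + b^2 = 4 + 9 = 13
Scalar part = -2/13 = -2/13
Bivector coeff = -3/13 = -3/13
M^{-1} = -2/13 - 3/13*e12


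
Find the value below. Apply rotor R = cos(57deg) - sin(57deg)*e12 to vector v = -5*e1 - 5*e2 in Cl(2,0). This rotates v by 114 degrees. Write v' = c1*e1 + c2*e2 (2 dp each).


Rotor R = cos(57deg) - sin(57deg)*e12
Rotation angle theta = 2 * 57 = 114 degrees
v' = R*v*~R rotates v by theta.
cos(114deg) = -0.4067, sin(114deg) = 0.9135
v'_1 = -5*cos(114deg) - (-5)*sin(114deg)
= -5*(-0.4067) - (-5)*0.9135
= 6.60
v'_2 = -5*sin(114deg) + (-5)*cos(114deg)
= -5*0.9135 + (-5)*(-0.4067)
= -2.53
v' = 6.60*e1 - 2.53*e2


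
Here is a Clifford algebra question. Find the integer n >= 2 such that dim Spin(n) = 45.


dim Spin(n) = dim so(n) = n(n-1)/2.
Solve n(n-1)/2 = 45, i.e. n^2 - n - 90 = 0.
Discriminant = 1 + 8*45 = 361
n = (1 + sqrt(361))/2 = (1 + 19)/2 = 10


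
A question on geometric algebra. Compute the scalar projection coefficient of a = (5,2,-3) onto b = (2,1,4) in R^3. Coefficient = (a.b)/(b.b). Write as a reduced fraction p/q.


Projection coefficient = (a . b) / (b . b)
a . b = 5*2 + 2*1 + (-3)*4
= 10 + 2 + (-12) = 0
b . b = 2^2 + 1^2 + 4^2
= 4 + 1 + 16 = 21
Coefficient = 0/21
In lowest terms: 0/1


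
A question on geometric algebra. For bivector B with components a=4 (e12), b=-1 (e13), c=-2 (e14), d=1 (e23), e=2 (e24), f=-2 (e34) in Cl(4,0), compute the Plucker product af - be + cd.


Plucker relation: af - be + cd
a*f = 4*(-2) = -8
b*e = (-1)*2 = -2
c*d = (-2)*1 = -2
af - be + cd = -8 - (-2) + (-2)
= -8


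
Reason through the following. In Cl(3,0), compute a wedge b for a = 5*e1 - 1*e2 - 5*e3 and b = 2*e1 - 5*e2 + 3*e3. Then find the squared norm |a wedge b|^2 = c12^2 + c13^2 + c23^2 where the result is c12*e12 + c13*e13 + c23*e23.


a wedge b = (a1*b2 - a2*b1)*e12 + (a1*b3 - a3*b1)*e13 + (a2*b3 - a3*b2)*e23
e12 coeff: 5*(-5) - (-1)*2 = -25 - (-2) = -23
e13 coeff: 5*3 - (-5)*2 = 15 - (-10) = 25
e23 coeff: (-1)*3 - (-5)*(-5) = -3 - 25 = -28
|a wedge b|^2 = (-23)^2 + 25^2 + (-28)^2
= 529 + 625 + 784
= 1938


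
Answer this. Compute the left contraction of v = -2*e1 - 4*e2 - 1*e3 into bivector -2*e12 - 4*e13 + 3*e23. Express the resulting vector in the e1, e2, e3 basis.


Left contraction v _| B = <vB>_1 (grade-1 part of the geometric product vB).
Using e1_|e12 = e2, e2_|e12 = -e1, e1_|e13 = e3, e3_|e13 = -e1, e2_|e23 = e3, e3_|e23 = -e2:
e1 coeff: -v2*b12 - v3*b13 = -(-4)*(-2) - (-1)*(-4) = -12
e2 coeff: v1*b12 - v3*b23 = (-2)*(-2) - (-1)*(3) = 7
e3 coeff: v1*b13 + v2*b23 = (-2)*(-4) + (-4)*(3) = -4
v _| B = -12*e1 + 7*e2 - 4*e3


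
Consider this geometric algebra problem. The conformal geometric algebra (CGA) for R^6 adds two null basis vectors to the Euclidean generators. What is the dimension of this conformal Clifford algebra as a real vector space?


The conformal model of R^6 uses Cl(7,1): the 6 Euclidean generators plus two extra orthogonal generators e+ (e+^2 = +1) and e- (e-^2 = -1), from which the null vectors e0, einf are built.
Number of generators m = 6 + 2 = 8.
dim Cl(p,q) = 2^m = 2^8 = 256


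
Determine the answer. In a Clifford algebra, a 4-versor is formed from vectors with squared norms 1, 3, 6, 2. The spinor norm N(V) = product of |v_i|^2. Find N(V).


Spinor norm N(V) = |v1|^2 * |v2|^2 * ... * |v4|^2
= 1 * 3 * 6 * 2
Running product: 1, 3, 18, 36
N(V) = 36


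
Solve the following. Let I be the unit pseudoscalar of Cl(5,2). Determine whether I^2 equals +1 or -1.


The pseudoscalar I = e1...e_n (product of all n generators) of Cl(p,q) satisfies I^2 = (-1)^(q + n(n-1)/2).
p = 5, q = 2, n = p + q = 7
n(n-1)/2 = 7 * 6 / 2 = 21
Exponent = q + n(n-1)/2 = 2 + 21 = 23
I^2 = (-1)^23 = -1


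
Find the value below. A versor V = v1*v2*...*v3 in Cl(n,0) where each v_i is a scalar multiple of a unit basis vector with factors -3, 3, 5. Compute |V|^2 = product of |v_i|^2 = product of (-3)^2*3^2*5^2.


Each vector v_i has |v_i|^2 = s_i^2
Squared scales: (-3)^2 = 9, 3^2 = 9, 5^2 = 25
|V|^2 = 9 * 9 * 25
= 2025


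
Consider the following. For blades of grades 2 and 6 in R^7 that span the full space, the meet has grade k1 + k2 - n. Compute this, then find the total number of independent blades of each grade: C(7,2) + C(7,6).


Meet grade = grade(A) + grade(B) - n
= 2 + 6 - 7 = 1
C(7,2) = 21
C(7,6) = 7
dim_A + dim_B = 21 + 7 = 28


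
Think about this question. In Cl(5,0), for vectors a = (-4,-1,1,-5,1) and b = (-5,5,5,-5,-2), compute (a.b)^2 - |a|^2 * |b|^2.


a . b = (-4)*(-5) + (-1)*5 + 1*5 + (-5)*(-5) + 1*(-2)
= 20 + (-5) + 5 + 25 + (-2) = 43
|a|^2 = (-4)^2 + (-1)^2 + 1^2 + (-5)^2 + 1^2 = 44
|b|^2 = (-5)^2 + 5^2 + 5^2 + (-5)^2 + (-2)^2 = 104
(a.b)^2 = 43^2 = 1849
|a|^2 * |b|^2 = 44 * 104 = 4576
Result = 1849 - 4576 = -2727


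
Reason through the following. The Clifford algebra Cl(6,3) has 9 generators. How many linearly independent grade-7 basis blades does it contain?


Number of grade-k basis blades in Cl(p,q) with n = p + q is C(n, k).
n = 6 + 3 = 9
C(9, 7) = 9! / (7! * 2!)
= 362880 / (5040 * 2)
= 36


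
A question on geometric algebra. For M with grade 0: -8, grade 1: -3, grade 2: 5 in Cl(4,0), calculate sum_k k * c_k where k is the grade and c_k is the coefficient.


Grade-weighted sum = sum of grade_k * coefficient_k
0*(-8) = 0
1*(-3) = -3
2*5 = 10
Total = 0 + (-3) + 10 = 7


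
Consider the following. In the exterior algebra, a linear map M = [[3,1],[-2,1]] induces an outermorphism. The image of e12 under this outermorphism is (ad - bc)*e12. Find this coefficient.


The outermorphism of a linear map f sends e1^e2 to f(e1)^f(e2).
f(e1) = 3*e1 - 2*e2
f(e2) = 1*e1 + 1*e2
f(e1) ^ f(e2) = (3*e1 - 2*e2) ^ (1*e1 + 1*e2)
= 3*1*e12 + (-2)*1*e21
= (3 - (-2))*e12
= 5*e12
Coefficient = 5


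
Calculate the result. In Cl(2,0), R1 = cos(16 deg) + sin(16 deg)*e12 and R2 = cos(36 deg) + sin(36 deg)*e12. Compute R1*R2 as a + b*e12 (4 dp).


Same-plane rotors commute and their half-angles add:
R1*R2 = cos(a1 + a2) + sin(a1 + a2)*e12.
a1 + a2 = 16 + 36 = 52 deg
cos(52 deg) = 0.6157
sin(52 deg) = 0.7880
R1*R2 = 0.6157 + 0.7880*e12


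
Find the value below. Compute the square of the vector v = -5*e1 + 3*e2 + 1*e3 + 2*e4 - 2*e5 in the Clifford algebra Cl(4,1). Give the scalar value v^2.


v^2 = sum of c_i^2 * e_i^2
Positive signature terms (e_i^2 = +1): (-5)^2 + 3^2 + 1^2 + 2^2 = 39
Negative signature terms (e_j^2 = -1): (-2)^2 = 4
v^2 = 39 - 4 = 35


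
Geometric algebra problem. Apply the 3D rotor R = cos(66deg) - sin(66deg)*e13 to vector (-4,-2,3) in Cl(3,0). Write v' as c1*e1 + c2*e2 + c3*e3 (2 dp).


Rotor R = cos(66deg) - sin(66deg)*e13
Rotation angle theta = 2 * 66 = 132 degrees in the e13 plane (e1 -> e3).
The component perpendicular to the plane (e2) is invariant: v'_2 = v2 = -2.00
cos(132deg) = -0.6691, sin(132deg) = 0.7431
v'_1 = v1*cos(theta) - v3*sin(theta) = -4*(-0.6691) - 3*0.7431 = 0.45
v'_3 = v1*sin(theta) + v3*cos(theta) = -4*0.7431 + 3*(-0.6691) = -4.98
v' = 0.45*e1 - 2.00*e2 - 4.98*e3


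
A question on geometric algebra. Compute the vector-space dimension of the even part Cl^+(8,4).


Even subalgebra dimension = 2^(n-1)
n = 8 + 4 = 12
2^(12 - 1) = 2^11 = 2048
Verification: sum of C(12,k) for even k = 1 + 66 + 495 + 924 + 495 + 66 + 1 = 2048
Result = 2048


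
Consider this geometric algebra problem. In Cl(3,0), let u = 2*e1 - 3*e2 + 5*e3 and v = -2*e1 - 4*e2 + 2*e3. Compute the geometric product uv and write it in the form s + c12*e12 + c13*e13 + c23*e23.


In Cl(3,0): e_i^2 = 1, e_ie_j = -e_je_i for i != j.
Scalar part = u . v = 2*(-2) + (-3)*(-4) + 5*2
= -4 + 12 + 10 = 18
e12 coeff = 2*(-4) - (-3)*(-2) = -8 - 6 = -14
e13 coeff = 2*2 - 5*(-2) = 4 - (-10) = 14
e23 coeff = (-3)*2 - 5*(-4) = -6 - (-20) = 14
uv = 18 - 14*e12 + 14*e13 + 14*e23


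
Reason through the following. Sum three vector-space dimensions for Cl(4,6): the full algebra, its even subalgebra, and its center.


n = 4 + 6 = 10
Total dim = 2^10 = 1024
Even subalgebra dim = 2^9 = 512
n is even, so center dim = 1
Sum = 1024 + 512 + 1 = 1537


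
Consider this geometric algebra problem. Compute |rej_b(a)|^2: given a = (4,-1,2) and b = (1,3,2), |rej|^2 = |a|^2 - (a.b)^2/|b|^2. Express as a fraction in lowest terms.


|a|^2 = 4^2 + (-1)^2 + 2^2 = 21
|b|^2 = 1^2 + 3^2 + 2^2 = 14
a . b = 4*1 + (-1)*3 + 2*2 = 5
(a.b)^2 = 5^2 = 25
|rej|^2 = 21 - 25/14
= (294 - 25)/14
= 269/14
In lowest terms: 269/14


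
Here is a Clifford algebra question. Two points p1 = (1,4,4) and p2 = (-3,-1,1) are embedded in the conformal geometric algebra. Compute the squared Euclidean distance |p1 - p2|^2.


p1 - p2 = (4, 5, 3)
|p1 - p2|^2 = 4^2 + 5^2 + 3^2
= 16 + 25 + 9
= 50


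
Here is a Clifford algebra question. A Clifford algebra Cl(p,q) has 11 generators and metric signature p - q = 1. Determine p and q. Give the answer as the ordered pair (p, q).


We need p + q = 11 and p - q = 1.
Adding: 2p = 11 + 1 = 12, so p = 6.
Then q = 11 - 6 = 5.
(p, q) = (6, 5)


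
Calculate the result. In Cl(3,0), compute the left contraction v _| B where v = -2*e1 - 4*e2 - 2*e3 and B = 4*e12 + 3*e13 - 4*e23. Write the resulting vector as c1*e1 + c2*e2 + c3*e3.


Left contraction v _| B = <vB>_1 (grade-1 part of the geometric product vB).
Using e1_|e12 = e2, e2_|e12 = -e1, e1_|e13 = e3, e3_|e13 = -e1, e2_|e23 = e3, e3_|e23 = -e2:
e1 coeff: -v2*b12 - v3*b13 = -(-4)*(4) - (-2)*(3) = 22
e2 coeff: v1*b12 - v3*b23 = (-2)*(4) - (-2)*(-4) = -16
e3 coeff: v1*b13 + v2*b23 = (-2)*(3) + (-4)*(-4) = 10
v _| B = 22*e1 - 16*e2 + 10*e3


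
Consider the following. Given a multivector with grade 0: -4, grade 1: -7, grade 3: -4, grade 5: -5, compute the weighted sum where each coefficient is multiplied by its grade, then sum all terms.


Grade-weighted sum = sum of grade_k * coefficient_k
0*(-4) = 0
1*(-7) = -7
3*(-4) = -12
5*(-5) = -25
Total = 0 + (-7) + (-12) + (-25) = -44


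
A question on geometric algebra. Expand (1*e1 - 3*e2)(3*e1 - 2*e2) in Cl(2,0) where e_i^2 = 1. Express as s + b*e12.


Expand: (1*e1 - 3*e2)(3*e1 - 2*e2)
= 1*3*e1e1 + 1*(-2)*e1e2 + (-3)*3*e2e1 + (-3)*(-2)*e2e2
Using e1^2 = e2^2 = 1, e2e1 = -e1e2:
Scalar part s = 1*3 + (-3)*(-2) = 3 + 6 = 9
Bivector part b = 1*(-2) - (-3)*3 = -2 - (-9) = 7
uv = 9 + 7*e12


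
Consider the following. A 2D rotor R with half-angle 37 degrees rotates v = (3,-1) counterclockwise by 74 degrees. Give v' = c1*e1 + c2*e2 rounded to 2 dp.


Rotor R = cos(37deg) - sin(37deg)*e12
Rotation angle theta = 2 * 37 = 74 degrees
v' = R*v*~R rotates v by theta.
cos(74deg) = 0.2756, sin(74deg) = 0.9613
v'_1 = 3*cos(74deg) - (-1)*sin(74deg)
= 3*0.2756 - (-1)*0.9613
= 1.79
v'_2 = 3*sin(74deg) + (-1)*cos(74deg)
= 3*0.9613 + (-1)*0.2756
= 2.61
v' = 1.79*e1 + 2.61*e2


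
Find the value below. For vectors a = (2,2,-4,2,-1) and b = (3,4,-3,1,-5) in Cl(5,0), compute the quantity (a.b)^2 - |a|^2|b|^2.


a . b = 2*3 + 2*4 + (-4)*(-3) + 2*1 + (-1)*(-5)
= 6 + 8 + 12 + 2 + 5 = 33
|a|^2 = 2^2 + 2^2 + (-4)^2 + 2^2 + (-1)^2 = 29
|b|^2 = 3^2 + 4^2 + (-3)^2 + 1^2 + (-5)^2 = 60
(a.b)^2 = 33^2 = 1089
|a|^2 * |b|^2 = 29 * 60 = 1740
Result = 1089 - 1740 = -651


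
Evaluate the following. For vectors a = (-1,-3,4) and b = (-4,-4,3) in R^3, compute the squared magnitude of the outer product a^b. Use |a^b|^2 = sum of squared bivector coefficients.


a wedge b = (a1*b2 - a2*b1)*e12 + (a1*b3 - a3*b1)*e13 + (a2*b3 - a3*b2)*e23
e12 coeff: (-1)*(-4) - (-3)*(-4) = 4 - 12 = -8
e13 coeff: (-1)*3 - 4*(-4) = -3 - (-16) = 13
e23 coeff: (-3)*3 - 4*(-4) = -9 - (-16) = 7
|a wedge b|^2 = (-8)^2 + 13^2 + 7^2
= 64 + 169 + 49
= 282


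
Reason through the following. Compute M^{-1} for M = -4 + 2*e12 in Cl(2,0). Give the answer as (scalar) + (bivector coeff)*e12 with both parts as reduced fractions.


M = -4 + 2*e12, where e12^2 = -1.
Since M commutes with its reverse ~M = a - b*e12, M * ~M = a^2 - b^2*e12^2 = a^2 + b^2.
So M^{-1} = ~M / (a^2 + b^2) = (a - b*e12)/(a^2 + b^2).
a^2 + b^2 = 16 + 4 = 20
Scalar part = -4/20 = -1/5
Bivector coeff = -2/20 = -1/10
M^{-1} = -1/5 - 1/10*e12


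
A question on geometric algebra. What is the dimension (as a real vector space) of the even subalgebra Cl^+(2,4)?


Even subalgebra dimension = 2^(n-1)
n = 2 + 4 = 6
2^(6 - 1) = 2^5 = 32
Verification: sum of C(6,k) for even k = 1 + 15 + 15 + 1 = 32
Result = 32


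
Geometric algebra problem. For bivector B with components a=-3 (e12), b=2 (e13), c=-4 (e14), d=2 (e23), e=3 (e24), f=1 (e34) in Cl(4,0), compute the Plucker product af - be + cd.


Plucker relation: af - be + cd
a*f = (-3)*1 = -3
b*e = 2*3 = 6
c*d = (-4)*2 = -8
af - be + cd = -3 - 6 + (-8)
= -17


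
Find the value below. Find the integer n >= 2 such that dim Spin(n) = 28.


dim Spin(n) = dim so(n) = n(n-1)/2.
Solve n(n-1)/2 = 28, i.e. n^2 - n - 56 = 0.
Discriminant = 1 + 8*28 = 225
n = (1 + sqrt(225))/2 = (1 + 15)/2 = 8


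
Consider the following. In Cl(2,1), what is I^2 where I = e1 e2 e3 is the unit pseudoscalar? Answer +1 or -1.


The pseudoscalar I = e1...e_n (product of all n generators) of Cl(p,q) satisfies I^2 = (-1)^(q + n(n-1)/2).
p = 2, q = 1, n = p + q = 3
n(n-1)/2 = 3 * 2 / 2 = 3
Exponent = q + n(n-1)/2 = 1 + 3 = 4
I^2 = (-1)^4 = +1


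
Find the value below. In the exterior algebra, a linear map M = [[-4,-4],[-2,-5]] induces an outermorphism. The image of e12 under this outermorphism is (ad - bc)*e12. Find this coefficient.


The outermorphism of a linear map f sends e1^e2 to f(e1)^f(e2).
f(e1) = -4*e1 - 2*e2
f(e2) = -4*e1 - 5*e2
f(e1) ^ f(e2) = (-4*e1 - 2*e2) ^ (-4*e1 - 5*e2)
= (-4)*(-5)*e12 + (-2)*(-4)*e21
= (20 - 8)*e12
= 12*e12
Coefficient = 12


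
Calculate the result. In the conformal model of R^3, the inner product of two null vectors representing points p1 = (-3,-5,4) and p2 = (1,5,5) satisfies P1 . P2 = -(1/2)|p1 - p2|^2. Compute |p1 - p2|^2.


p1 - p2 = (-4, -10, -1)
|p1 - p2|^2 = (-4)^2 + (-10)^2 + (-1)^2
= 16 + 100 + 1
= 117


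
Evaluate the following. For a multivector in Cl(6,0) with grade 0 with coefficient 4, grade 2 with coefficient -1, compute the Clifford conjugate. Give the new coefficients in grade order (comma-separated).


Clifford conjugate sign for grade k: (-1)^(k(k+1)/2)
Grade 0: (-1)^(0*1/2) = (-1)^0 = 1, coeff 4 -> 4
Grade 2: (-1)^(2*3/2) = (-1)^3 = -1, coeff -1 -> 1
Conjugated coefficients: 4, 1


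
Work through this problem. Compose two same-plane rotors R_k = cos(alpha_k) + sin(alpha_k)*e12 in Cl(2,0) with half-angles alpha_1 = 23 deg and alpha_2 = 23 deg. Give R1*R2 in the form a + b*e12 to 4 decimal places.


Same-plane rotors commute and their half-angles add:
R1*R2 = cos(a1 + a2) + sin(a1 + a2)*e12.
a1 + a2 = 23 + 23 = 46 deg
cos(46 deg) = 0.6947
sin(46 deg) = 0.7193
R1*R2 = 0.6947 + 0.7193*e12


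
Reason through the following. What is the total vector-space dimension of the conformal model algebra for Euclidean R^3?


The conformal model of R^3 uses Cl(4,1): the 3 Euclidean generators plus two extra orthogonal generators e+ (e+^2 = +1) and e- (e-^2 = -1), from which the null vectors e0, einf are built.
Number of generators m = 3 + 2 = 5.
dim Cl(p,q) = 2^m = 2^5 = 32


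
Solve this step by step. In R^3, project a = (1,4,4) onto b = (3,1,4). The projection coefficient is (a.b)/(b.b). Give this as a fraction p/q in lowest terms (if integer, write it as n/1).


Projection coefficient = (a . b) / (b . b)
a . b = 1*3 + 4*1 + 4*4
= 3 + 4 + 16 = 23
b . b = 3^2 + 1^2 + 4^2
= 9 + 1 + 16 = 26
Coefficient = 23/26
In lowest terms: 23/26


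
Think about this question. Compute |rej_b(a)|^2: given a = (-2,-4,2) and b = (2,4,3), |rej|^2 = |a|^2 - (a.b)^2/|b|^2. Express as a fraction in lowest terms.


|a|^2 = (-2)^2 + (-4)^2 + 2^2 = 24
|b|^2 = 2^2 + 4^2 + 3^2 = 29
a . b = (-2)*2 + (-4)*4 + 2*3 = -14
(a.b)^2 = (-14)^2 = 196
|rej|^2 = 24 - 196/29
= (696 - 196)/29
= 500/29
In lowest terms: 500/29


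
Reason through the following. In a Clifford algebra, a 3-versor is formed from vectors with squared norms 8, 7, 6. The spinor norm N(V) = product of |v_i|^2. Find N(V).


Spinor norm N(V) = |v1|^2 * |v2|^2 * ... * |v3|^2
= 8 * 7 * 6
Running product: 8, 56, 336
N(V) = 336


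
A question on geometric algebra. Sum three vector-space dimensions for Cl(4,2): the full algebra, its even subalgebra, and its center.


n = 4 + 2 = 6
Total dim = 2^6 = 64
Even subalgebra dim = 2^5 = 32
n is even, so center dim = 1
Sum = 64 + 32 + 1 = 97


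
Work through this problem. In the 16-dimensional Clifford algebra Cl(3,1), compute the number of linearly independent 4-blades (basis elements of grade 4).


Number of grade-k basis blades in Cl(p,q) with n = p + q is C(n, k).
n = 3 + 1 = 4
C(4, 4) = 4! / (4! * 0!)
= 24 / (24 * 1)
= 1


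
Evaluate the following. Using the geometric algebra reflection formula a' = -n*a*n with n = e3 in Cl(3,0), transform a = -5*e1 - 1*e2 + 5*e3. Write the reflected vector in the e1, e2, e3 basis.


Reflection formula: a' = -n*a*n, with n = e3 (unit vector, n^2 = 1).
For reflection through hyperplane perp to e3:
The component along e3 flips sign, others stay.
a = (-5, -1, 5)
a' = (-5, -1, -5)
a' = -5*e1 - 1*e2 - 5*e3


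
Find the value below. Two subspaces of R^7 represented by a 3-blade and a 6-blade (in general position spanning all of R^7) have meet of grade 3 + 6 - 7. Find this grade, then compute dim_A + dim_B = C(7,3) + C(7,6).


Meet grade = grade(A) + grade(B) - n
= 3 + 6 - 7 = 2
C(7,3) = 35
C(7,6) = 7
dim_A + dim_B = 35 + 7 = 42


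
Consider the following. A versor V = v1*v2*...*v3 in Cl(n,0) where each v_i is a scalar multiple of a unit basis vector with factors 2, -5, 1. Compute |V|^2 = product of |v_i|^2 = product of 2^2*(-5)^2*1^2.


Each vector v_i has |v_i|^2 = s_i^2
Squared scales: 2^2 = 4, (-5)^2 = 25, 1^2 = 1
|V|^2 = 4 * 25 * 1
= 100


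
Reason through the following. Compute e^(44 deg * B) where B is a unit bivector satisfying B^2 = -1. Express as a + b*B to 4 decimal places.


For a unit bivector B with B^2 = -1, the exponential series gives
e^(theta*B) = cos(theta) + sin(theta)*B (the GA analogue of Euler's formula).
theta = 44 degrees = 0.767945 rad
cos(44 deg) = 0.7193
sin(44 deg) = 0.6947
exp(theta*B) = 0.7193 + 0.6947*B


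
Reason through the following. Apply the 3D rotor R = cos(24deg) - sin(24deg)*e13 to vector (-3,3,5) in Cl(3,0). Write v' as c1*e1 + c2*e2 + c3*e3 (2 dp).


Rotor R = cos(24deg) - sin(24deg)*e13
Rotation angle theta = 2 * 24 = 48 degrees in the e13 plane (e1 -> e3).
The component perpendicular to the plane (e2) is invariant: v'_2 = v2 = 3.00
cos(48deg) = 0.6691, sin(48deg) = 0.7431
v'_1 = v1*cos(theta) - v3*sin(theta) = -3*0.6691 - 5*0.7431 = -5.72
v'_3 = v1*sin(theta) + v3*cos(theta) = -3*0.7431 + 5*0.6691 = 1.12
v' = -5.72*e1 + 3.00*e2 + 1.12*e3


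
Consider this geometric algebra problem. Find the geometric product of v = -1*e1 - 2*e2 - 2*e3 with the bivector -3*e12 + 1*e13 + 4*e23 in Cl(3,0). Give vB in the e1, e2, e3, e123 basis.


vB has grade-1 (vector) and grade-3 (trivector) parts: vB = (v _| B) + (v ^ B).
Vector part <vB>_1:
  e1: -v2*b12 - v3*b13 = -(-2)*(-3) - (-2)*(1) = -4
  e2: v1*b12 - v3*b23 = (-1)*(-3) - (-2)*(4) = 11
  e3: v1*b13 + v2*b23 = (-1)*(1) + (-2)*(4) = -9
Trivector part <vB>_3:
  e123: v1*b23 - v2*b13 + v3*b12 = (-1)*(4) - (-2)*(1) + (-2)*(-3) = 4
vB = -4*e1 + 11*e2 - 9*e3 + 4*e123


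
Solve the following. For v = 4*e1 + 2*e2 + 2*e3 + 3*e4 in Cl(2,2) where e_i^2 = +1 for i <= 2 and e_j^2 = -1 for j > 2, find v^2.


v^2 = sum of c_i^2 * e_i^2
Positive signature terms (e_i^2 = +1): 4^2 + 2^2 = 20
Negative signature terms (e_j^2 = -1): 2^2 + 3^2 = 13
v^2 = 20 - 13 = 7


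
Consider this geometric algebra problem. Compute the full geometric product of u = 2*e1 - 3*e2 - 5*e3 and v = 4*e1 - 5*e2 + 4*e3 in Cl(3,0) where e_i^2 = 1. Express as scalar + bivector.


In Cl(3,0): e_i^2 = 1, e_ie_j = -e_je_i for i != j.
Scalar part = u . v = 2*4 + (-3)*(-5) + (-5)*4
= 8 + 15 + (-20) = 3
e12 coeff = 2*(-5) - (-3)*4 = -10 - (-12) = 2
e13 coeff = 2*4 - (-5)*4 = 8 - (-20) = 28
e23 coeff = (-3)*4 - (-5)*(-5) = -12 - 25 = -37
uv = 3 + 2*e12 + 28*e13 - 37*e23


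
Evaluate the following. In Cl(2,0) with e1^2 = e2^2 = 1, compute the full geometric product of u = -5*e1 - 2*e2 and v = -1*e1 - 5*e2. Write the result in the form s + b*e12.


Expand: (-5*e1 - 2*e2)(-1*e1 - 5*e2)
= (-5)*(-1)*e1e1 + (-5)*(-5)*e1e2 + (-2)*(-1)*e2e1 + (-2)*(-5)*e2e2
Using e1^2 = e2^2 = 1, e2e1 = -e1e2:
Scalar part s = (-5)*(-1) + (-2)*(-5) = 5 + 10 = 15
Bivector part b = (-5)*(-5) - (-2)*(-1) = 25 - 2 = 23
uv = 15 + 23*e12


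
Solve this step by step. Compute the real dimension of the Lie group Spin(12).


Spin(n) double-covers SO(n); both have Lie algebra so(n) of dimension n(n-1)/2.
n = 12
n(n-1) = 12 * 11 = 132
dim Spin(12) = 132/2 = 66


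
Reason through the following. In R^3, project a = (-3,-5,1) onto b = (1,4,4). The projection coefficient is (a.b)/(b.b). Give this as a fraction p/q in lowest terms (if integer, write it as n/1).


Projection coefficient = (a . b) / (b . b)
a . b = (-3)*1 + (-5)*4 + 1*4
= -3 + (-20) + 4 = -19
b . b = 1^2 + 4^2 + 4^2
= 1 + 16 + 16 = 33
Coefficient = -19/33
In lowest terms: -19/33


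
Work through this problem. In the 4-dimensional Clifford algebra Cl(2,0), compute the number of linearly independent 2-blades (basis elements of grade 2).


Number of grade-k basis blades in Cl(p,q) with n = p + q is C(n, k).
n = 2 + 0 = 2
C(2, 2) = 2! / (2! * 0!)
= 2 / (2 * 1)
= 1


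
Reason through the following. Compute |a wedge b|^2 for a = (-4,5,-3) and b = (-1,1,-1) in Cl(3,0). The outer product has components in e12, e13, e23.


a wedge b = (a1*b2 - a2*b1)*e12 + (a1*b3 - a3*b1)*e13 + (a2*b3 - a3*b2)*e23
e12 coeff: (-4)*1 - 5*(-1) = -4 - (-5) = 1
e13 coeff: (-4)*(-1) - (-3)*(-1) = 4 - 3 = 1
e23 coeff: 5*(-1) - (-3)*1 = -5 - (-3) = -2
|a wedge b|^2 = 1^2 + 1^2 + (-2)^2
= 1 + 1 + 4
= 6


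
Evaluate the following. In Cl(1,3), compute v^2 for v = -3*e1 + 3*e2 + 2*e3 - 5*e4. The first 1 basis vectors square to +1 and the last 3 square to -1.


v^2 = sum of c_i^2 * e_i^2
Positive signature terms (e_i^2 = +1): (-3)^2 = 9
Negative signature terms (e_j^2 = -1): 3^2 + 2^2 + (-5)^2 = 38
v^2 = 9 - 38 = -29


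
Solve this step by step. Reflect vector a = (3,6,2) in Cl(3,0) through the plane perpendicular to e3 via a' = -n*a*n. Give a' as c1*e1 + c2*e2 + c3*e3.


Reflection formula: a' = -n*a*n, with n = e3 (unit vector, n^2 = 1).
For reflection through hyperplane perp to e3:
The component along e3 flips sign, others stay.
a = (3, 6, 2)
a' = (3, 6, -2)
a' = 3*e1 + 6*e2 - 2*e3


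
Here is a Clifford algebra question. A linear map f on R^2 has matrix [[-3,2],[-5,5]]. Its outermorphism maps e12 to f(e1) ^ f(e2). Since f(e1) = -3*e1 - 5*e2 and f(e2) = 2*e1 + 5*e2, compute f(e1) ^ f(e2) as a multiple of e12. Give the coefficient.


The outermorphism of a linear map f sends e1^e2 to f(e1)^f(e2).
f(e1) = -3*e1 - 5*e2
f(e2) = 2*e1 + 5*e2
f(e1) ^ f(e2) = (-3*e1 - 5*e2) ^ (2*e1 + 5*e2)
= (-3)*5*e12 + (-5)*2*e21
= (-15 - (-10))*e12
= -5*e12
Coefficient = -5


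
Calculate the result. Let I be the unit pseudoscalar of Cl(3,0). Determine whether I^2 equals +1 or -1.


The pseudoscalar I = e1...e_n (product of all n generators) of Cl(p,q) satisfies I^2 = (-1)^(q + n(n-1)/2).
p = 3, q = 0, n = p + q = 3
n(n-1)/2 = 3 * 2 / 2 = 3
Exponent = q + n(n-1)/2 = 0 + 3 = 3
I^2 = (-1)^3 = -1


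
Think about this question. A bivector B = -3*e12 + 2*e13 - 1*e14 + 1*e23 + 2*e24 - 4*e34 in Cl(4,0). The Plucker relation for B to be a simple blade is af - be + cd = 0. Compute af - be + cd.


Plucker relation: af - be + cd
a*f = (-3)*(-4) = 12
b*e = 2*2 = 4
c*d = (-1)*1 = -1
af - be + cd = 12 - 4 + (-1)
= 7


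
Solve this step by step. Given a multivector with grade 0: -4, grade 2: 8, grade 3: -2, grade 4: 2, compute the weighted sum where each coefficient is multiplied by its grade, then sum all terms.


Grade-weighted sum = sum of grade_k * coefficient_k
0*(-4) = 0
2*8 = 16
3*(-2) = -6
4*2 = 8
Total = 0 + 16 + (-6) + 8 = 18


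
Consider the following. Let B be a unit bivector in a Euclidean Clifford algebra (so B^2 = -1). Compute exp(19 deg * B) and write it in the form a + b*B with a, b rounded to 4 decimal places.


For a unit bivector B with B^2 = -1, the exponential series gives
e^(theta*B) = cos(theta) + sin(theta)*B (the GA analogue of Euler's formula).
theta = 19 degrees = 0.331613 rad
cos(19 deg) = 0.9455
sin(19 deg) = 0.3256
exp(theta*B) = 0.9455 + 0.3256*B


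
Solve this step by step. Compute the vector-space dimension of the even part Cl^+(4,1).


Even subalgebra dimension = 2^(n-1)
n = 4 + 1 = 5
2^(5 - 1) = 2^4 = 16
Verification: sum of C(5,k) for even k = 1 + 10 + 5 = 16
Result = 16


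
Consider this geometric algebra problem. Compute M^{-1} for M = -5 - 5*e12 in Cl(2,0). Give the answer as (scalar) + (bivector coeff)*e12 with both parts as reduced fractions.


M = -5 - 5*e12, where e12^2 = -1.
Since M commutes with its reverse ~M = a - b*e12, M * ~M = a^2 - b^2*e12^2 = a^2 + b^2.
So M^{-1} = ~M / (a^2 + b^2) = (a - b*e12)/(a^2 + b^2).
a^2 + b^2 = 25 + 25 = 50
Scalar part = -5/50 = -1/10
Bivector coeff = 5/50 = 1/10
M^{-1} = -1/10 + 1/10*e12


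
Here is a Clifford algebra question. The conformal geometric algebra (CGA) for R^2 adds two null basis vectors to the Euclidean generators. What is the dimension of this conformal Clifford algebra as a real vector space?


The conformal model of R^2 uses Cl(3,1): the 2 Euclidean generators plus two extra orthogonal generators e+ (e+^2 = +1) and e- (e-^2 = -1), from which the null vectors e0, einf are built.
Number of generators m = 2 + 2 = 4.
dim Cl(p,q) = 2^m = 2^4 = 16


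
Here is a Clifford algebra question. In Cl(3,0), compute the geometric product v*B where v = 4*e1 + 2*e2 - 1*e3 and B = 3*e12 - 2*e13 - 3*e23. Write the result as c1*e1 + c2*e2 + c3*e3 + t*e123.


vB has grade-1 (vector) and grade-3 (trivector) parts: vB = (v _| B) + (v ^ B).
Vector part <vB>_1:
  e1: -v2*b12 - v3*b13 = -(2)*(3) - (-1)*(-2) = -8
  e2: v1*b12 - v3*b23 = (4)*(3) - (-1)*(-3) = 9
  e3: v1*b13 + v2*b23 = (4)*(-2) + (2)*(-3) = -14
Trivector part <vB>_3:
  e123: v1*b23 - v2*b13 + v3*b12 = (4)*(-3) - (2)*(-2) + (-1)*(3) = -11
vB = -8*e1 + 9*e2 - 14*e3 - 11*e123


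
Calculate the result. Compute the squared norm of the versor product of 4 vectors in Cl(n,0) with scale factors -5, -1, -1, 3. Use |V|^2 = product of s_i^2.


Each vector v_i has |v_i|^2 = s_i^2
Squared scales: (-5)^2 = 25, (-1)^2 = 1, (-1)^2 = 1, 3^2 = 9
|V|^2 = 25 * 1 * 1 * 9
= 225


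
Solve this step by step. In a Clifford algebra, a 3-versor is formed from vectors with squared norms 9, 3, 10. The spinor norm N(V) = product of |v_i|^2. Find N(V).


Spinor norm N(V) = |v1|^2 * |v2|^2 * ... * |v3|^2
= 9 * 3 * 10
Running product: 9, 27, 270
N(V) = 270


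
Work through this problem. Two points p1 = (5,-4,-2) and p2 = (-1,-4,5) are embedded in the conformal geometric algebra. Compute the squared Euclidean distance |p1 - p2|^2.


p1 - p2 = (6, 0, -7)
|p1 - p2|^2 = 6^2 + 0^2 + (-7)^2
= 36 + 0 + 49
= 85


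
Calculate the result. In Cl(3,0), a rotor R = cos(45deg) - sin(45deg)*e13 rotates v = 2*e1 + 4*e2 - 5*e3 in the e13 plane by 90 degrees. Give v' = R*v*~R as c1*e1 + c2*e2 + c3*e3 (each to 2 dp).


Rotor R = cos(45deg) - sin(45deg)*e13
Rotation angle theta = 2 * 45 = 90 degrees in the e13 plane (e1 -> e3).
The component perpendicular to the plane (e2) is invariant: v'_2 = v2 = 4.00
cos(90deg) = 0.0000, sin(90deg) = 1.0000
v'_1 = v1*cos(theta) - v3*sin(theta) = 2*0.0000 - (-5)*1.0000 = 5.00
v'_3 = v1*sin(theta) + v3*cos(theta) = 2*1.0000 + (-5)*0.0000 = 2.00
v' = 5.00*e1 + 4.00*e2 + 2.00*e3


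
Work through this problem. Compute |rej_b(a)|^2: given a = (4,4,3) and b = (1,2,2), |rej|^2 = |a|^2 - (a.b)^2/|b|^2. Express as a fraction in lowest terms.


|a|^2 = 4^2 + 4^2 + 3^2 = 41
|b|^2 = 1^2 + 2^2 + 2^2 = 9
a . b = 4*1 + 4*2 + 3*2 = 18
(a.b)^2 = 18^2 = 324
|rej|^2 = 41 - 324/9
= (369 - 324)/9
= 45/9
In lowest terms: 5/1


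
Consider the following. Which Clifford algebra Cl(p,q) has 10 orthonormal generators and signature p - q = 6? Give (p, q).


We need p + q = 10 and p - q = 6.
Adding: 2p = 10 + 6 = 16, so p = 8.
Then q = 10 - 8 = 2.
(p, q) = (8, 2)


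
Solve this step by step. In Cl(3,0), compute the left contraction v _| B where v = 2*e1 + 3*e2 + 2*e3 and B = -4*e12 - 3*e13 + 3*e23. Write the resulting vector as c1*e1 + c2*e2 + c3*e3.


Left contraction v _| B = <vB>_1 (grade-1 part of the geometric product vB).
Using e1_|e12 = e2, e2_|e12 = -e1, e1_|e13 = e3, e3_|e13 = -e1, e2_|e23 = e3, e3_|e23 = -e2:
e1 coeff: -v2*b12 - v3*b13 = -(3)*(-4) - (2)*(-3) = 18
e2 coeff: v1*b12 - v3*b23 = (2)*(-4) - (2)*(3) = -14
e3 coeff: v1*b13 + v2*b23 = (2)*(-3) + (3)*(3) = 3
v _| B = 18*e1 - 14*e2 + 3*e3


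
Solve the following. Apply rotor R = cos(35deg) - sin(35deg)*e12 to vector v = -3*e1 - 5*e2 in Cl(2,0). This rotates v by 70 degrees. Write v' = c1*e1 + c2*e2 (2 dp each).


Rotor R = cos(35deg) - sin(35deg)*e12
Rotation angle theta = 2 * 35 = 70 degrees
v' = R*v*~R rotates v by theta.
cos(70deg) = 0.3420, sin(70deg) = 0.9397
v'_1 = -3*cos(70deg) - (-5)*sin(70deg)
= -3*0.3420 - (-5)*0.9397
= 3.67
v'_2 = -3*sin(70deg) + (-5)*cos(70deg)
= -3*0.9397 + (-5)*0.3420
= -4.53
v' = 3.67*e1 - 4.53*e2


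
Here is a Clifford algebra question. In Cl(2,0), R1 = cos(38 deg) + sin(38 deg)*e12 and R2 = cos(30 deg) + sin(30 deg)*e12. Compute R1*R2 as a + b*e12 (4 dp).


Same-plane rotors commute and their half-angles add:
R1*R2 = cos(a1 + a2) + sin(a1 + a2)*e12.
a1 + a2 = 38 + 30 = 68 deg
cos(68 deg) = 0.3746
sin(68 deg) = 0.9272
R1*R2 = 0.3746 + 0.9272*e12


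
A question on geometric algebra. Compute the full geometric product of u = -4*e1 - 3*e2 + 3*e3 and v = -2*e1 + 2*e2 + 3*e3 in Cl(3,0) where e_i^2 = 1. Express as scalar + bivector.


In Cl(3,0): e_i^2 = 1, e_ie_j = -e_je_i for i != j.
Scalar part = u . v = (-4)*(-2) + (-3)*2 + 3*3
= 8 + (-6) + 9 = 11
e12 coeff = (-4)*2 - (-3)*(-2) = -8 - 6 = -14
e13 coeff = (-4)*3 - 3*(-2) = -12 - (-6) = -6
e23 coeff = (-3)*3 - 3*2 = -9 - 6 = -15
uv = 11 - 14*e12 - 6*e13 - 15*e23


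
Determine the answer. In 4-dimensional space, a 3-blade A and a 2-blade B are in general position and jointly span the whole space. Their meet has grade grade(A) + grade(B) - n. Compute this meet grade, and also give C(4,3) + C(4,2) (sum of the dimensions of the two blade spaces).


Meet grade = grade(A) + grade(B) - n
= 3 + 2 - 4 = 1
C(4,3) = 4
C(4,2) = 6
dim_A + dim_B = 4 + 6 = 10


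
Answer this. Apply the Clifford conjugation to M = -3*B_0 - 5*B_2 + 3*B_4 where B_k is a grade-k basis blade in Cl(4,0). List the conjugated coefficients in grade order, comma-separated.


Clifford conjugate sign for grade k: (-1)^(k(k+1)/2)
Grade 0: (-1)^(0*1/2) = (-1)^0 = 1, coeff -3 -> -3
Grade 2: (-1)^(2*3/2) = (-1)^3 = -1, coeff -5 -> 5
Grade 4: (-1)^(4*5/2) = (-1)^10 = 1, coeff 3 -> 3
Conjugated coefficients: -3, 5, 3


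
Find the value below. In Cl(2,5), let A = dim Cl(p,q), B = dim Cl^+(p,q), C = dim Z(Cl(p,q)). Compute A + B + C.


n = 2 + 5 = 7
Total dim = 2^7 = 128
Even subalgebra dim = 2^6 = 64
n is odd, so center dim = 2
Sum = 128 + 64 + 2 = 194


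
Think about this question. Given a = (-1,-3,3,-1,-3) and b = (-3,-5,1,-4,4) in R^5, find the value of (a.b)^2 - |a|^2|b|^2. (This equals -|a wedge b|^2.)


a . b = (-1)*(-3) + (-3)*(-5) + 3*1 + (-1)*(-4) + (-3)*4
= 3 + 15 + 3 + 4 + (-12) = 13
|a|^2 = (-1)^2 + (-3)^2 + 3^2 + (-1)^2 + (-3)^2 = 29
|b|^2 = (-3)^2 + (-5)^2 + 1^2 + (-4)^2 + 4^2 = 67
(a.b)^2 = 13^2 = 169
|a|^2 * |b|^2 = 29 * 67 = 1943
Result = 169 - 1943 = -1774


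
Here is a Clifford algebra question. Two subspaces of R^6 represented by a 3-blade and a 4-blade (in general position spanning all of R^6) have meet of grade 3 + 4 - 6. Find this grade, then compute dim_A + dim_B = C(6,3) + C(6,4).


Meet grade = grade(A) + grade(B) - n
= 3 + 4 - 6 = 1
C(6,3) = 20
C(6,4) = 15
dim_A + dim_B = 20 + 15 = 35


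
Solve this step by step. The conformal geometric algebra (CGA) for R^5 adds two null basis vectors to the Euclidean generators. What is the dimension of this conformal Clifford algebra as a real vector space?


The conformal model of R^5 uses Cl(6,1): the 5 Euclidean generators plus two extra orthogonal generators e+ (e+^2 = +1) and e- (e-^2 = -1), from which the null vectors e0, einf are built.
Number of generators m = 5 + 2 = 7.
dim Cl(p,q) = 2^m = 2^7 = 128
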